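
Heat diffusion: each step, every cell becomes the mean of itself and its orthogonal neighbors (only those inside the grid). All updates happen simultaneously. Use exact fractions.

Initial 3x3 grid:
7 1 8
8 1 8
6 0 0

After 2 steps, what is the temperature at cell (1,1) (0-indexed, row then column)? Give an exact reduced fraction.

Step 1: cell (1,1) = 18/5
Step 2: cell (1,1) = 387/100
Full grid after step 2:
  181/36 377/80 85/18
  191/40 387/100 971/240
  143/36 761/240 26/9

Answer: 387/100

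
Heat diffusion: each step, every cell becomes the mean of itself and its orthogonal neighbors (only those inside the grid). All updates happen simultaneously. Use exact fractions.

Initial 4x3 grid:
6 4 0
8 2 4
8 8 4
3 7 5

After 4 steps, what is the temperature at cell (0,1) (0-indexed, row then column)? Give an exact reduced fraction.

Answer: 190769/43200

Derivation:
Step 1: cell (0,1) = 3
Step 2: cell (0,1) = 253/60
Step 3: cell (0,1) = 2959/720
Step 4: cell (0,1) = 190769/43200
Full grid after step 4:
  21001/4320 190769/43200 50483/12960
  76883/14400 683/144 187949/43200
  27349/4800 77683/14400 211441/43200
  51233/8640 969409/172800 138419/25920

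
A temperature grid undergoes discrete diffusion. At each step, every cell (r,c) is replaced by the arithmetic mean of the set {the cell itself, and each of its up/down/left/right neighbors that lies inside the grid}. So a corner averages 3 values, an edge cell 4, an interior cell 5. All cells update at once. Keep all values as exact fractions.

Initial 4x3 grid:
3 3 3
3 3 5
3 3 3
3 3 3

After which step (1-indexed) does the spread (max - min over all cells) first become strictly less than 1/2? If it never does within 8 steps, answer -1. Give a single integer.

Answer: 3

Derivation:
Step 1: max=11/3, min=3, spread=2/3
Step 2: max=211/60, min=3, spread=31/60
Step 3: max=1831/540, min=3, spread=211/540
  -> spread < 1/2 first at step 3
Step 4: max=178897/54000, min=2747/900, spread=14077/54000
Step 5: max=1598407/486000, min=165683/54000, spread=5363/24300
Step 6: max=47480809/14580000, min=92869/30000, spread=93859/583200
Step 7: max=2834674481/874800000, min=151136467/48600000, spread=4568723/34992000
Step 8: max=169244435629/52488000000, min=4555618889/1458000000, spread=8387449/83980800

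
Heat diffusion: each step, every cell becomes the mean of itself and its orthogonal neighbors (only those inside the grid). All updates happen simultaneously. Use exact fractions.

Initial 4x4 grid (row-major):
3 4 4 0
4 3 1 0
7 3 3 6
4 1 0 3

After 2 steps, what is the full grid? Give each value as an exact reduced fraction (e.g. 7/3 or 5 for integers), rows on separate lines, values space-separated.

After step 1:
  11/3 7/2 9/4 4/3
  17/4 3 11/5 7/4
  9/2 17/5 13/5 3
  4 2 7/4 3
After step 2:
  137/36 149/48 557/240 16/9
  185/48 327/100 59/25 497/240
  323/80 31/10 259/100 207/80
  7/2 223/80 187/80 31/12

Answer: 137/36 149/48 557/240 16/9
185/48 327/100 59/25 497/240
323/80 31/10 259/100 207/80
7/2 223/80 187/80 31/12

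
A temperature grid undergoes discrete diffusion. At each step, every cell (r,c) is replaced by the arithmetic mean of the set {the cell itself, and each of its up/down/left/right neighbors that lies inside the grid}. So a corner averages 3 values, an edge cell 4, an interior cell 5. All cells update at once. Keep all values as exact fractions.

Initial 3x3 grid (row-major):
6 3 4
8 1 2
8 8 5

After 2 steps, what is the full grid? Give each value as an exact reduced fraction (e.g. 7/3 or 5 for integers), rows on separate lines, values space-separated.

After step 1:
  17/3 7/2 3
  23/4 22/5 3
  8 11/2 5
After step 2:
  179/36 497/120 19/6
  1429/240 443/100 77/20
  77/12 229/40 9/2

Answer: 179/36 497/120 19/6
1429/240 443/100 77/20
77/12 229/40 9/2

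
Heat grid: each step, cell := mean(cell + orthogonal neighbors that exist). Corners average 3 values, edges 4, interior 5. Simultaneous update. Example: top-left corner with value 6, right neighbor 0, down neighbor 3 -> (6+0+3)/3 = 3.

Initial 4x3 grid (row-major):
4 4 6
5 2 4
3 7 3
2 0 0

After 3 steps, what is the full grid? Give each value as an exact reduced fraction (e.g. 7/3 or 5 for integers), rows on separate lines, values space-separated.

Answer: 8939/2160 4849/1200 9049/2160
26819/7200 494/125 26569/7200
24169/7200 18127/6000 7573/2400
281/108 37553/14400 169/72

Derivation:
After step 1:
  13/3 4 14/3
  7/2 22/5 15/4
  17/4 3 7/2
  5/3 9/4 1
After step 2:
  71/18 87/20 149/36
  989/240 373/100 979/240
  149/48 87/25 45/16
  49/18 95/48 9/4
After step 3:
  8939/2160 4849/1200 9049/2160
  26819/7200 494/125 26569/7200
  24169/7200 18127/6000 7573/2400
  281/108 37553/14400 169/72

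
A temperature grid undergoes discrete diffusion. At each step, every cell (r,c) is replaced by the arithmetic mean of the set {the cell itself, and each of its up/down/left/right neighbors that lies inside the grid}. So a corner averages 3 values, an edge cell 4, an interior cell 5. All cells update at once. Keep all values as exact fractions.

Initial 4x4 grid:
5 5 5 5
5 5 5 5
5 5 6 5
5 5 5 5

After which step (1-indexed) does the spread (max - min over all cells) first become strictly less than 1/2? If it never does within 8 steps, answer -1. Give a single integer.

Step 1: max=21/4, min=5, spread=1/4
  -> spread < 1/2 first at step 1
Step 2: max=261/50, min=5, spread=11/50
Step 3: max=12367/2400, min=5, spread=367/2400
Step 4: max=55571/10800, min=3013/600, spread=1337/10800
Step 5: max=1661669/324000, min=90469/18000, spread=33227/324000
Step 6: max=49814327/9720000, min=544049/108000, spread=849917/9720000
Step 7: max=1491714347/291600000, min=8168533/1620000, spread=21378407/291600000
Step 8: max=44706462371/8748000000, min=2453688343/486000000, spread=540072197/8748000000

Answer: 1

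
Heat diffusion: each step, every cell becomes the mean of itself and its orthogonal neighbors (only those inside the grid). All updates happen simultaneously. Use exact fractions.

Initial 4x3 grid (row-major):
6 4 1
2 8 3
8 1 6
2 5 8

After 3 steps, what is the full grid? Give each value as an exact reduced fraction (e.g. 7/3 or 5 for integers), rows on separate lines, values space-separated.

Answer: 773/180 63119/14400 8311/2160
11389/2400 6259/1500 16121/3600
10469/2400 29411/6000 8183/1800
3427/720 8303/1800 1387/270

Derivation:
After step 1:
  4 19/4 8/3
  6 18/5 9/2
  13/4 28/5 9/2
  5 4 19/3
After step 2:
  59/12 901/240 143/36
  337/80 489/100 229/60
  397/80 419/100 157/30
  49/12 157/30 89/18
After step 3:
  773/180 63119/14400 8311/2160
  11389/2400 6259/1500 16121/3600
  10469/2400 29411/6000 8183/1800
  3427/720 8303/1800 1387/270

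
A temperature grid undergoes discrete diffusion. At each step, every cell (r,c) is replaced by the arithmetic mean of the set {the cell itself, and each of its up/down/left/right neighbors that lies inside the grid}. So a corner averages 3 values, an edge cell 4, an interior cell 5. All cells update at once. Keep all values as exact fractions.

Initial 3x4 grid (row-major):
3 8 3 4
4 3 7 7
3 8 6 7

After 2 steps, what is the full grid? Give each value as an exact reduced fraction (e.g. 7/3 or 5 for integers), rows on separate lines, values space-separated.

After step 1:
  5 17/4 11/2 14/3
  13/4 6 26/5 25/4
  5 5 7 20/3
After step 2:
  25/6 83/16 1177/240 197/36
  77/16 237/50 599/100 1367/240
  53/12 23/4 179/30 239/36

Answer: 25/6 83/16 1177/240 197/36
77/16 237/50 599/100 1367/240
53/12 23/4 179/30 239/36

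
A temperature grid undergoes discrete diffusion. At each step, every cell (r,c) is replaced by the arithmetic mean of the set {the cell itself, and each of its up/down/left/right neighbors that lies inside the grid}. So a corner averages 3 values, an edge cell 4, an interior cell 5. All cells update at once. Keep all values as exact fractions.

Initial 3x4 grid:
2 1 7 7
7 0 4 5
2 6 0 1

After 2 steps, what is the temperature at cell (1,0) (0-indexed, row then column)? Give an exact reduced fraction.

Answer: 881/240

Derivation:
Step 1: cell (1,0) = 11/4
Step 2: cell (1,0) = 881/240
Full grid after step 2:
  103/36 851/240 1007/240 46/9
  881/240 281/100 371/100 947/240
  13/4 267/80 199/80 3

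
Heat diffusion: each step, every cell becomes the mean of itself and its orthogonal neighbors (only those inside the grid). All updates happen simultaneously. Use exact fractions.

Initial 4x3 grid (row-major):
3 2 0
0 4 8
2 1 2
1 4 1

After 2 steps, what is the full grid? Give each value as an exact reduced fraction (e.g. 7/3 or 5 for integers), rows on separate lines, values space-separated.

After step 1:
  5/3 9/4 10/3
  9/4 3 7/2
  1 13/5 3
  7/3 7/4 7/3
After step 2:
  37/18 41/16 109/36
  95/48 68/25 77/24
  491/240 227/100 343/120
  61/36 541/240 85/36

Answer: 37/18 41/16 109/36
95/48 68/25 77/24
491/240 227/100 343/120
61/36 541/240 85/36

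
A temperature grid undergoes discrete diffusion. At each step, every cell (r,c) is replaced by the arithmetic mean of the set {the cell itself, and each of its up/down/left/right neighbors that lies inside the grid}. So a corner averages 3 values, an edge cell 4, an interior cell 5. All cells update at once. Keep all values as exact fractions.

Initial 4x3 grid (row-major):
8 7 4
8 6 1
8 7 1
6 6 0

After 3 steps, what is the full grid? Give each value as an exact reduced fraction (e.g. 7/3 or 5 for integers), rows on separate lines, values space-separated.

Answer: 1811/270 83213/14400 1693/360
47839/7200 33007/6000 3421/800
45289/7200 10259/2000 27539/7200
6413/1080 23161/4800 506/135

Derivation:
After step 1:
  23/3 25/4 4
  15/2 29/5 3
  29/4 28/5 9/4
  20/3 19/4 7/3
After step 2:
  257/36 1423/240 53/12
  1693/240 563/100 301/80
  1621/240 513/100 791/240
  56/9 387/80 28/9
After step 3:
  1811/270 83213/14400 1693/360
  47839/7200 33007/6000 3421/800
  45289/7200 10259/2000 27539/7200
  6413/1080 23161/4800 506/135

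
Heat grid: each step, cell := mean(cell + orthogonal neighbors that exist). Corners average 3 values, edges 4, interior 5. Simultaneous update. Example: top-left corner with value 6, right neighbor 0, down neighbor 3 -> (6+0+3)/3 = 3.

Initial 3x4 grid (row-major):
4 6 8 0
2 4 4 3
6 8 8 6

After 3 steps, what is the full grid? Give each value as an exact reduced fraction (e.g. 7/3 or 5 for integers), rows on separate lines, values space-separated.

Answer: 206/45 2881/600 8173/1800 9409/2160
4399/900 1886/375 30491/6000 65989/14400
2807/540 10043/1800 9823/1800 11269/2160

Derivation:
After step 1:
  4 11/2 9/2 11/3
  4 24/5 27/5 13/4
  16/3 13/2 13/2 17/3
After step 2:
  9/2 47/10 143/30 137/36
  68/15 131/25 489/100 1079/240
  95/18 347/60 361/60 185/36
After step 3:
  206/45 2881/600 8173/1800 9409/2160
  4399/900 1886/375 30491/6000 65989/14400
  2807/540 10043/1800 9823/1800 11269/2160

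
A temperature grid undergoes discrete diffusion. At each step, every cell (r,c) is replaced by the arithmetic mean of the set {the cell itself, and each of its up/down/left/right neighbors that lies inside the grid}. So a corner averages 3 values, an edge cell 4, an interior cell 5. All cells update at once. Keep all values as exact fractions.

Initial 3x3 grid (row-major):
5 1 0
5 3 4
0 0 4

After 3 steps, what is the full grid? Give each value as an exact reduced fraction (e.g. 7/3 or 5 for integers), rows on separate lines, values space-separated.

After step 1:
  11/3 9/4 5/3
  13/4 13/5 11/4
  5/3 7/4 8/3
After step 2:
  55/18 611/240 20/9
  671/240 63/25 581/240
  20/9 521/240 43/18
After step 3:
  3023/1080 37237/14400 647/270
  38137/14400 934/375 34387/14400
  647/270 33487/14400 2513/1080

Answer: 3023/1080 37237/14400 647/270
38137/14400 934/375 34387/14400
647/270 33487/14400 2513/1080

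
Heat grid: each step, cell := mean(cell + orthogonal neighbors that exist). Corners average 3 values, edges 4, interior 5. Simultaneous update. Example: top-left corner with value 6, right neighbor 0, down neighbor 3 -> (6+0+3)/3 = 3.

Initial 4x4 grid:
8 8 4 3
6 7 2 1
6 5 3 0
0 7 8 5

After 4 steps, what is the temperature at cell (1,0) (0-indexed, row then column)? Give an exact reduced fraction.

Answer: 24409/4320

Derivation:
Step 1: cell (1,0) = 27/4
Step 2: cell (1,0) = 359/60
Step 3: cell (1,0) = 21403/3600
Step 4: cell (1,0) = 24409/4320
Full grid after step 4:
  12118/2025 115571/21600 461339/108000 222901/64800
  24409/4320 232913/45000 735187/180000 732553/216000
  113681/21600 174067/36000 377551/90000 154477/43200
  322073/64800 208237/43200 7453/1728 127663/32400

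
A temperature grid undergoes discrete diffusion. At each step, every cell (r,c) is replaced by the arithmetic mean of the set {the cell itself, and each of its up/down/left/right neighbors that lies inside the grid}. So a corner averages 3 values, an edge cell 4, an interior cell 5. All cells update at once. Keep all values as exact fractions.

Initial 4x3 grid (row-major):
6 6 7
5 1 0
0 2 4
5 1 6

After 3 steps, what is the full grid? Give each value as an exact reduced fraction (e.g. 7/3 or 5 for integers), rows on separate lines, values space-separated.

After step 1:
  17/3 5 13/3
  3 14/5 3
  3 8/5 3
  2 7/2 11/3
After step 2:
  41/9 89/20 37/9
  217/60 77/25 197/60
  12/5 139/50 169/60
  17/6 323/120 61/18
After step 3:
  568/135 4859/1200 533/135
  12287/3600 1721/500 5981/1800
  1163/400 8261/3000 5521/1800
  317/120 21049/7200 3203/1080

Answer: 568/135 4859/1200 533/135
12287/3600 1721/500 5981/1800
1163/400 8261/3000 5521/1800
317/120 21049/7200 3203/1080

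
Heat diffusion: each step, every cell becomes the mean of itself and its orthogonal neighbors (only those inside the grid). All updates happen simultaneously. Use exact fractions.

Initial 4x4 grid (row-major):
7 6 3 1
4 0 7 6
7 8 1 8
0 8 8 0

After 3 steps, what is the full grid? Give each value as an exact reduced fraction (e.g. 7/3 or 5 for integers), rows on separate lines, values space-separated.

Answer: 1039/216 31567/7200 31943/7200 4357/1080
33847/7200 14609/3000 12907/3000 33323/7200
12229/2400 961/200 15337/3000 32771/7200
601/120 12689/2400 35051/7200 5467/1080

Derivation:
After step 1:
  17/3 4 17/4 10/3
  9/2 5 17/5 11/2
  19/4 24/5 32/5 15/4
  5 6 17/4 16/3
After step 2:
  85/18 227/48 899/240 157/36
  239/48 217/50 491/100 959/240
  381/80 539/100 113/25 1259/240
  21/4 401/80 1319/240 40/9
After step 3:
  1039/216 31567/7200 31943/7200 4357/1080
  33847/7200 14609/3000 12907/3000 33323/7200
  12229/2400 961/200 15337/3000 32771/7200
  601/120 12689/2400 35051/7200 5467/1080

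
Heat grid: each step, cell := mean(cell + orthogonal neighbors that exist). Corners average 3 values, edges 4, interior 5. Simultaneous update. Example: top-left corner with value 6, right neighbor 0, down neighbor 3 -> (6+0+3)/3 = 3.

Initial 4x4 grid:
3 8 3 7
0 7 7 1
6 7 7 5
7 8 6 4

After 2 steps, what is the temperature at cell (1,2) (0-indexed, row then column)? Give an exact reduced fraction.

Step 1: cell (1,2) = 5
Step 2: cell (1,2) = 569/100
Full grid after step 2:
  155/36 629/120 121/24 179/36
  277/60 541/100 569/100 215/48
  23/4 156/25 289/50 413/80
  19/3 109/16 493/80 31/6

Answer: 569/100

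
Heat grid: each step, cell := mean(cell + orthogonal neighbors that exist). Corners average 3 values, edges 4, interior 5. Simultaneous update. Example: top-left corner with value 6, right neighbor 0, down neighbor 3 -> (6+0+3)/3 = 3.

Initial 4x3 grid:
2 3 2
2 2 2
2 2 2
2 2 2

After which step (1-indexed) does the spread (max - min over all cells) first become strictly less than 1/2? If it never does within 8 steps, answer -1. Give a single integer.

Step 1: max=7/3, min=2, spread=1/3
  -> spread < 1/2 first at step 1
Step 2: max=547/240, min=2, spread=67/240
Step 3: max=4757/2160, min=2, spread=437/2160
Step 4: max=1885531/864000, min=2009/1000, spread=29951/172800
Step 5: max=16767821/7776000, min=6829/3375, spread=206761/1555200
Step 6: max=6676995571/3110400000, min=10965671/5400000, spread=14430763/124416000
Step 7: max=398355741689/186624000000, min=881652727/432000000, spread=139854109/1492992000
Step 8: max=23817351890251/11197440000000, min=79611228977/38880000000, spread=7114543559/89579520000

Answer: 1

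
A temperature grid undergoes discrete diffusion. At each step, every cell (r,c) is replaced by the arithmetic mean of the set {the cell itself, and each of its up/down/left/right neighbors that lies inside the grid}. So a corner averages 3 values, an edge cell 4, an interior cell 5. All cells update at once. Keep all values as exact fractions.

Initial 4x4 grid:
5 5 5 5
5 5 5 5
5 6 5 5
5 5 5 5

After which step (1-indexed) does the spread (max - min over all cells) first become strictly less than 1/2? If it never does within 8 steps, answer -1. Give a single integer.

Step 1: max=21/4, min=5, spread=1/4
  -> spread < 1/2 first at step 1
Step 2: max=261/50, min=5, spread=11/50
Step 3: max=12367/2400, min=5, spread=367/2400
Step 4: max=55571/10800, min=3013/600, spread=1337/10800
Step 5: max=1661669/324000, min=90469/18000, spread=33227/324000
Step 6: max=49814327/9720000, min=544049/108000, spread=849917/9720000
Step 7: max=1491714347/291600000, min=8168533/1620000, spread=21378407/291600000
Step 8: max=44706462371/8748000000, min=2453688343/486000000, spread=540072197/8748000000

Answer: 1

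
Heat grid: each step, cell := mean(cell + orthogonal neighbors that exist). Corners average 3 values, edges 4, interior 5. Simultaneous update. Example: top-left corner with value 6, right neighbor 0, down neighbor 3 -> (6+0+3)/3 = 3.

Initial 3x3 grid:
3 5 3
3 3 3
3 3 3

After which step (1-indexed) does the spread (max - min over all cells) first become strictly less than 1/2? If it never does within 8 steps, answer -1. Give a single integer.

Step 1: max=11/3, min=3, spread=2/3
Step 2: max=427/120, min=3, spread=67/120
Step 3: max=3677/1080, min=307/100, spread=1807/5400
  -> spread < 1/2 first at step 3
Step 4: max=1453963/432000, min=8461/2700, spread=33401/144000
Step 5: max=12893933/3888000, min=853391/270000, spread=3025513/19440000
Step 6: max=5130526867/1555200000, min=45955949/14400000, spread=53531/497664
Step 7: max=305968925849/93312000000, min=12455116051/3888000000, spread=450953/5971968
Step 8: max=18305063560603/5598720000000, min=1500688610519/466560000000, spread=3799043/71663616

Answer: 3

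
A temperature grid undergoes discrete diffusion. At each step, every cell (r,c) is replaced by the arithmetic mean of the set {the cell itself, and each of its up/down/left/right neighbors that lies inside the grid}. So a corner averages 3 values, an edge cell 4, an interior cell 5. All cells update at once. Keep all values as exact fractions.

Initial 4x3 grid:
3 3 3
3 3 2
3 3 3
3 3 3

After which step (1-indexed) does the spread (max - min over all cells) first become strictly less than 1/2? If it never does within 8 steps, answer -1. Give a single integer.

Answer: 1

Derivation:
Step 1: max=3, min=8/3, spread=1/3
  -> spread < 1/2 first at step 1
Step 2: max=3, min=329/120, spread=31/120
Step 3: max=3, min=3029/1080, spread=211/1080
Step 4: max=5353/1800, min=307103/108000, spread=14077/108000
Step 5: max=320317/108000, min=2775593/972000, spread=5363/48600
Step 6: max=177131/60000, min=83739191/29160000, spread=93859/1166400
Step 7: max=286263533/97200000, min=5038525519/1749600000, spread=4568723/69984000
Step 8: max=8566381111/2916000000, min=303147564371/104976000000, spread=8387449/167961600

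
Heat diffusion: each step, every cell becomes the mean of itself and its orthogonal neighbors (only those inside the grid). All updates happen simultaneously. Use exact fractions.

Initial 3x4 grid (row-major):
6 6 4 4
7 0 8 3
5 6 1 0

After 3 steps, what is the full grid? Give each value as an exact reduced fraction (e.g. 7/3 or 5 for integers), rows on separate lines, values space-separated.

After step 1:
  19/3 4 11/2 11/3
  9/2 27/5 16/5 15/4
  6 3 15/4 4/3
After step 2:
  89/18 637/120 491/120 155/36
  667/120 201/50 108/25 239/80
  9/2 363/80 677/240 53/18
After step 3:
  1423/270 1033/225 16223/3600 8197/2160
  34241/7200 28493/6000 456/125 5823/1600
  3503/720 9527/2400 26321/7200 3151/1080

Answer: 1423/270 1033/225 16223/3600 8197/2160
34241/7200 28493/6000 456/125 5823/1600
3503/720 9527/2400 26321/7200 3151/1080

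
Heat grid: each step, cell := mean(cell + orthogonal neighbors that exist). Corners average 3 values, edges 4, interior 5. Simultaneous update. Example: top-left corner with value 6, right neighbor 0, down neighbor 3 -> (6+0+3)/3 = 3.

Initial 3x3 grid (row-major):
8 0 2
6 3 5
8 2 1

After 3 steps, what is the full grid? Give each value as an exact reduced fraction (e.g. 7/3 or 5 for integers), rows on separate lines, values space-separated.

Answer: 4661/1080 5861/1600 799/270
7361/1600 7371/2000 4911/1600
9767/2160 3093/800 6757/2160

Derivation:
After step 1:
  14/3 13/4 7/3
  25/4 16/5 11/4
  16/3 7/2 8/3
After step 2:
  85/18 269/80 25/9
  389/80 379/100 219/80
  181/36 147/40 107/36
After step 3:
  4661/1080 5861/1600 799/270
  7361/1600 7371/2000 4911/1600
  9767/2160 3093/800 6757/2160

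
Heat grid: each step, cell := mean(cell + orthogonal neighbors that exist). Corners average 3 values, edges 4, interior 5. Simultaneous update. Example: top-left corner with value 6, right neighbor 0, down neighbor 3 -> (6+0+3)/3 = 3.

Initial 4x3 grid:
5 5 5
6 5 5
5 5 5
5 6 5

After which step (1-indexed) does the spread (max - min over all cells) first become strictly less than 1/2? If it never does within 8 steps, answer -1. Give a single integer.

Step 1: max=16/3, min=5, spread=1/3
  -> spread < 1/2 first at step 1
Step 2: max=1267/240, min=5, spread=67/240
Step 3: max=11387/2160, min=911/180, spread=91/432
Step 4: max=680323/129600, min=27457/5400, spread=4271/25920
Step 5: max=40708997/7776000, min=61289/12000, spread=39749/311040
Step 6: max=2436698023/466560000, min=12446419/2430000, spread=1879423/18662400
Step 7: max=145925911157/27993600000, min=2993879959/583200000, spread=3551477/44789760
Step 8: max=8742435076063/1679616000000, min=14994151213/2916000000, spread=846431819/13436928000

Answer: 1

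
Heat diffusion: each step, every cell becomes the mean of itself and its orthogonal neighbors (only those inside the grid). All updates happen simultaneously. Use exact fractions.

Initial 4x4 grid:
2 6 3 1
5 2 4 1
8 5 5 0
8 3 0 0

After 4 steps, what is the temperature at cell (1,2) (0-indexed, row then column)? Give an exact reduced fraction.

Answer: 107039/36000

Derivation:
Step 1: cell (1,2) = 3
Step 2: cell (1,2) = 76/25
Step 3: cell (1,2) = 17389/6000
Step 4: cell (1,2) = 107039/36000
Full grid after step 4:
  5359/1296 160879/43200 640891/216000 161677/64800
  193123/43200 346711/90000 107039/36000 124399/54000
  1019087/216000 726839/180000 42799/15000 37697/18000
  308993/64800 215573/54000 16669/6000 2713/1350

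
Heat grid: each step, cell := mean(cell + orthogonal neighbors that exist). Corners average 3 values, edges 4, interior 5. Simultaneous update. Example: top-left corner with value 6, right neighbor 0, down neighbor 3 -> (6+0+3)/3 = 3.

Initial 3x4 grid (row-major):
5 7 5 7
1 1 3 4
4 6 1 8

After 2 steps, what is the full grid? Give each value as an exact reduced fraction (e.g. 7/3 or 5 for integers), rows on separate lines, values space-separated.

Answer: 139/36 269/60 68/15 49/9
287/80 333/100 219/50 539/120
113/36 443/120 439/120 43/9

Derivation:
After step 1:
  13/3 9/2 11/2 16/3
  11/4 18/5 14/5 11/2
  11/3 3 9/2 13/3
After step 2:
  139/36 269/60 68/15 49/9
  287/80 333/100 219/50 539/120
  113/36 443/120 439/120 43/9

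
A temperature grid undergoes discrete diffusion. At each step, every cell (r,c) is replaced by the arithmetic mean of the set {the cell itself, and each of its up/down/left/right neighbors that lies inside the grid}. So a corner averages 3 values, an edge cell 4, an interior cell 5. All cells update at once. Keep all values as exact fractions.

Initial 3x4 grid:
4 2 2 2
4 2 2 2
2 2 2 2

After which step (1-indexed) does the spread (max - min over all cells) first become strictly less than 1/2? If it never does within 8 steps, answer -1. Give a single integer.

Step 1: max=10/3, min=2, spread=4/3
Step 2: max=53/18, min=2, spread=17/18
Step 3: max=3007/1080, min=2, spread=847/1080
Step 4: max=43031/16200, min=458/225, spread=2011/3240
Step 5: max=5018783/1944000, min=111713/54000, spread=199423/388800
Step 6: max=294184867/116640000, min=2275249/1080000, spread=1938319/4665600
  -> spread < 1/2 first at step 6
Step 7: max=17358477053/6998400000, min=207844199/97200000, spread=95747789/279936000
Step 8: max=1027377255127/419904000000, min=12637143941/5832000000, spread=940023131/3359232000

Answer: 6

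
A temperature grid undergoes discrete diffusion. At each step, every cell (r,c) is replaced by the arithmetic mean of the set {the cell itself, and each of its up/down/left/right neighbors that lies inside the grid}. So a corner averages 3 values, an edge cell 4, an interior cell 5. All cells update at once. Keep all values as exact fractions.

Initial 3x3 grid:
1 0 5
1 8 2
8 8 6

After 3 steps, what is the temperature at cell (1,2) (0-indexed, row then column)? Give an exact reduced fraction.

Step 1: cell (1,2) = 21/4
Step 2: cell (1,2) = 1003/240
Step 3: cell (1,2) = 67721/14400
Full grid after step 3:
  821/270 8441/2400 7523/2160
  31223/7200 8359/2000 67721/14400
  1361/270 13441/2400 11363/2160

Answer: 67721/14400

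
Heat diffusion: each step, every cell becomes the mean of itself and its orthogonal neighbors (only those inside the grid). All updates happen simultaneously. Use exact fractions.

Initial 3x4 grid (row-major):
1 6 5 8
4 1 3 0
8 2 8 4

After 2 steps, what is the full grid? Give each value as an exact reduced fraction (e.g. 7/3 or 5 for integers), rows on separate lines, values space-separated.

After step 1:
  11/3 13/4 11/2 13/3
  7/2 16/5 17/5 15/4
  14/3 19/4 17/4 4
After step 2:
  125/36 937/240 989/240 163/36
  451/120 181/50 201/50 929/240
  155/36 253/60 41/10 4

Answer: 125/36 937/240 989/240 163/36
451/120 181/50 201/50 929/240
155/36 253/60 41/10 4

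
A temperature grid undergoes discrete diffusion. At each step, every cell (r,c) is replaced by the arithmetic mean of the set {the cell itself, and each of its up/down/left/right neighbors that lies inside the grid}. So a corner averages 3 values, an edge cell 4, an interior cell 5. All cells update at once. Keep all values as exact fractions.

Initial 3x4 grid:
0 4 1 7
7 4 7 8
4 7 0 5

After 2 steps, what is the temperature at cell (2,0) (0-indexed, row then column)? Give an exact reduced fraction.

Answer: 9/2

Derivation:
Step 1: cell (2,0) = 6
Step 2: cell (2,0) = 9/2
Full grid after step 2:
  29/9 247/60 49/12 101/18
  1153/240 391/100 521/100 245/48
  9/2 203/40 101/24 95/18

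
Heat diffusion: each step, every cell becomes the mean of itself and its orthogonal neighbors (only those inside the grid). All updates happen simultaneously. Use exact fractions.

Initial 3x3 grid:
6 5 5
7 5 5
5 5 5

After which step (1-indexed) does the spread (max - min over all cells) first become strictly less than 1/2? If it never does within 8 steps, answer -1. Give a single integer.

Step 1: max=6, min=5, spread=1
Step 2: max=1369/240, min=5, spread=169/240
Step 3: max=1007/180, min=6139/1200, spread=1723/3600
  -> spread < 1/2 first at step 3
Step 4: max=19783/3600, min=27887/5400, spread=143/432
Step 5: max=3534103/648000, min=62657/12000, spread=1205/5184
Step 6: max=210487741/38880000, min=102071683/19440000, spread=10151/62208
Step 7: max=1397458903/259200000, min=6154944751/1166400000, spread=85517/746496
Step 8: max=752084072069/139968000000, min=123471222949/23328000000, spread=720431/8957952

Answer: 3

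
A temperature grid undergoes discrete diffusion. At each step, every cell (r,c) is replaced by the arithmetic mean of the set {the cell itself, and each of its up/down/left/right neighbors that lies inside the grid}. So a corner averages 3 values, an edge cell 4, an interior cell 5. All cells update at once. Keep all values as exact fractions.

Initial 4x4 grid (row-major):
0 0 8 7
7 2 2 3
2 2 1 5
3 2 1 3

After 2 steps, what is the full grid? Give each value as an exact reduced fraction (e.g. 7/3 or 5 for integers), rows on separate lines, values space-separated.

Answer: 91/36 701/240 319/80 29/6
671/240 257/100 33/10 329/80
623/240 121/50 239/100 249/80
47/18 473/240 179/80 31/12

Derivation:
After step 1:
  7/3 5/2 17/4 6
  11/4 13/5 16/5 17/4
  7/2 9/5 11/5 3
  7/3 2 7/4 3
After step 2:
  91/36 701/240 319/80 29/6
  671/240 257/100 33/10 329/80
  623/240 121/50 239/100 249/80
  47/18 473/240 179/80 31/12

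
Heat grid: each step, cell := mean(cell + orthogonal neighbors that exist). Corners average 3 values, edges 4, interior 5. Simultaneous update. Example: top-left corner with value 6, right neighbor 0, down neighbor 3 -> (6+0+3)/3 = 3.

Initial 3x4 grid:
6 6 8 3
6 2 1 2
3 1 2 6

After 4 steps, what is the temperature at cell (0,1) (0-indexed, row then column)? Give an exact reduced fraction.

Step 1: cell (0,1) = 11/2
Step 2: cell (0,1) = 24/5
Step 3: cell (0,1) = 337/75
Step 4: cell (0,1) = 4792/1125
Full grid after step 4:
  191513/43200 4792/1125 53759/13500 122731/32400
  3435671/864000 1352749/360000 78989/22500 743329/216000
  453739/129600 44129/13500 168161/54000 100681/32400

Answer: 4792/1125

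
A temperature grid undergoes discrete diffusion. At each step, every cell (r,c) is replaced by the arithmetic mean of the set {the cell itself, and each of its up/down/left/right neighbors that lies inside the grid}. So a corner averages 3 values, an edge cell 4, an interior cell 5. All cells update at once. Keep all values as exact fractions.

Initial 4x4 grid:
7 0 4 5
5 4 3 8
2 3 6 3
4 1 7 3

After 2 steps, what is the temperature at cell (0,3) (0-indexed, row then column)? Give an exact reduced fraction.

Answer: 161/36

Derivation:
Step 1: cell (0,3) = 17/3
Step 2: cell (0,3) = 161/36
Full grid after step 2:
  49/12 55/16 209/48 161/36
  15/4 389/100 403/100 245/48
  203/60 357/100 437/100 1109/240
  115/36 203/60 251/60 163/36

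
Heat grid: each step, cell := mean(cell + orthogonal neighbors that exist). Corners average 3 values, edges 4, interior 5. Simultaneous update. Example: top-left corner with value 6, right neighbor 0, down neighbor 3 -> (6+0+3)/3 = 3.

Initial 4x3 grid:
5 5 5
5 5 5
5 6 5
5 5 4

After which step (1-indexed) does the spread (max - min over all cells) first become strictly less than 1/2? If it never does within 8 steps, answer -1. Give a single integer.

Answer: 2

Derivation:
Step 1: max=21/4, min=14/3, spread=7/12
Step 2: max=513/100, min=44/9, spread=217/900
  -> spread < 1/2 first at step 2
Step 3: max=12263/2400, min=667/135, spread=3647/21600
Step 4: max=40649/8000, min=80821/16200, spread=59729/648000
Step 5: max=10944997/2160000, min=4863569/972000, spread=1233593/19440000
Step 6: max=27338027/5400000, min=146337623/29160000, spread=3219307/72900000
Step 7: max=3932604817/777600000, min=17582148989/3499200000, spread=1833163/55987200
Step 8: max=235813070003/46656000000, min=1056108414451/209952000000, spread=80806409/3359232000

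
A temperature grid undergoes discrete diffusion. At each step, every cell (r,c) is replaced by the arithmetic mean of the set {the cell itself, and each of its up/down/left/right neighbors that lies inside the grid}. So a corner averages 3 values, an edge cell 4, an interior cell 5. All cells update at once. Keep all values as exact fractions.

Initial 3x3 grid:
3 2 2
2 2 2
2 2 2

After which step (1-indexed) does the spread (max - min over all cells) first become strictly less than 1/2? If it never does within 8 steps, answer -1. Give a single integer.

Step 1: max=7/3, min=2, spread=1/3
  -> spread < 1/2 first at step 1
Step 2: max=41/18, min=2, spread=5/18
Step 3: max=473/216, min=2, spread=41/216
Step 4: max=28051/12960, min=731/360, spread=347/2592
Step 5: max=1662137/777600, min=7357/3600, spread=2921/31104
Step 6: max=99140539/46656000, min=889483/432000, spread=24611/373248
Step 7: max=5917442033/2799360000, min=20096741/9720000, spread=207329/4478976
Step 8: max=353953152451/167961600000, min=1075601599/518400000, spread=1746635/53747712

Answer: 1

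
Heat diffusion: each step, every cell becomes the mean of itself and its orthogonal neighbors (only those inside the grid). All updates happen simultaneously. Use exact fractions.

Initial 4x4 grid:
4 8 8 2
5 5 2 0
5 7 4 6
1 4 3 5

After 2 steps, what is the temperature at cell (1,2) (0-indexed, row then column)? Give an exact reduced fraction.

Step 1: cell (1,2) = 19/5
Step 2: cell (1,2) = 211/50
Full grid after step 2:
  50/9 1339/240 1103/240 65/18
  1219/240 126/25 211/50 803/240
  211/48 461/100 419/100 919/240
  139/36 193/48 1009/240 149/36

Answer: 211/50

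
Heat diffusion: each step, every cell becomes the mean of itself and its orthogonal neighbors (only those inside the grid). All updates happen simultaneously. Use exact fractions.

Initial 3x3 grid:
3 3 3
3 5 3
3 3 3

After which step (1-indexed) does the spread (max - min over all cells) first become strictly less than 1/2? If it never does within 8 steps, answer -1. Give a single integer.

Step 1: max=7/2, min=3, spread=1/2
Step 2: max=87/25, min=129/40, spread=51/200
  -> spread < 1/2 first at step 2
Step 3: max=8023/2400, min=587/180, spread=589/7200
Step 4: max=49943/15000, min=473081/144000, spread=31859/720000
Step 5: max=28611607/8640000, min=2964721/900000, spread=751427/43200000
Step 6: max=178634687/54000000, min=1710263129/518400000, spread=23149331/2592000000
Step 7: max=102794654263/31104000000, min=10694931889/3240000000, spread=616540643/155520000000
Step 8: max=642312453983/194400000000, min=6162652008761/1866240000000, spread=17737747379/9331200000000

Answer: 2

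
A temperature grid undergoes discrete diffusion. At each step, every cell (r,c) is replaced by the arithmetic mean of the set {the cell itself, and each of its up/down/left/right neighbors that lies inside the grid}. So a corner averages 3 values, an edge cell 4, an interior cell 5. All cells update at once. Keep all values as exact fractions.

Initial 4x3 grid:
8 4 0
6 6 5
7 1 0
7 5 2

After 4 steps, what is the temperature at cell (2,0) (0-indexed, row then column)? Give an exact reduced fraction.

Step 1: cell (2,0) = 21/4
Step 2: cell (2,0) = 83/15
Step 3: cell (2,0) = 4519/900
Step 4: cell (2,0) = 522967/108000
Full grid after step 4:
  12101/2400 637811/144000 20821/5400
  179149/36000 129907/30000 28797/8000
  522967/108000 1469909/360000 742559/216000
  598129/129600 3477301/864000 438679/129600

Answer: 522967/108000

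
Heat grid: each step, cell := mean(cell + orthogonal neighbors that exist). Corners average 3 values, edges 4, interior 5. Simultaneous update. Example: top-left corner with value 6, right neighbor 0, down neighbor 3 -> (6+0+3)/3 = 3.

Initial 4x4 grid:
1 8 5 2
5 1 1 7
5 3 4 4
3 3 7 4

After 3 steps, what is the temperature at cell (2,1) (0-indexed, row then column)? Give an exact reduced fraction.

Answer: 11057/3000

Derivation:
Step 1: cell (2,1) = 16/5
Step 2: cell (2,1) = 93/25
Step 3: cell (2,1) = 11057/3000
Full grid after step 3:
  8371/2160 27439/7200 1135/288 1097/270
  13067/3600 4481/1200 577/150 5813/1440
  13403/3600 11057/3000 7991/2000 10267/2400
  4031/1080 7099/1800 2533/600 1067/240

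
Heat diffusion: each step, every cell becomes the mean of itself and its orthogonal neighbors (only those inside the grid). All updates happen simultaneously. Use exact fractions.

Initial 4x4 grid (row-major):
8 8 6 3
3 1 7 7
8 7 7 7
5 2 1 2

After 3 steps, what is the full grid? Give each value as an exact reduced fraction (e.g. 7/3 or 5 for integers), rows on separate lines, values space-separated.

Answer: 6151/1080 40493/7200 41381/7200 6163/1080
39173/7200 16513/3000 16441/3000 40301/7200
2483/480 4963/1000 601/120 35909/7200
341/72 2171/480 30989/7200 4759/1080

Derivation:
After step 1:
  19/3 23/4 6 16/3
  5 26/5 28/5 6
  23/4 5 29/5 23/4
  5 15/4 3 10/3
After step 2:
  205/36 1397/240 1361/240 52/9
  1337/240 531/100 143/25 1361/240
  83/16 51/10 503/100 1253/240
  29/6 67/16 953/240 145/36
After step 3:
  6151/1080 40493/7200 41381/7200 6163/1080
  39173/7200 16513/3000 16441/3000 40301/7200
  2483/480 4963/1000 601/120 35909/7200
  341/72 2171/480 30989/7200 4759/1080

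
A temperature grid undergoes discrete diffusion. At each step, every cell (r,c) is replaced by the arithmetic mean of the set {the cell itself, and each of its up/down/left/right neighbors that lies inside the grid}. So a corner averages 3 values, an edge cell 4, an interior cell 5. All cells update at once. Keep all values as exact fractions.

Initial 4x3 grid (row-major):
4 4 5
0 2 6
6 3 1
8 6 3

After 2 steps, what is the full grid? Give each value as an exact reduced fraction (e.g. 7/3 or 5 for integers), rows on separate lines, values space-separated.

Answer: 113/36 173/48 49/12
155/48 337/100 59/16
1051/240 191/50 821/240
191/36 93/20 139/36

Derivation:
After step 1:
  8/3 15/4 5
  3 3 7/2
  17/4 18/5 13/4
  20/3 5 10/3
After step 2:
  113/36 173/48 49/12
  155/48 337/100 59/16
  1051/240 191/50 821/240
  191/36 93/20 139/36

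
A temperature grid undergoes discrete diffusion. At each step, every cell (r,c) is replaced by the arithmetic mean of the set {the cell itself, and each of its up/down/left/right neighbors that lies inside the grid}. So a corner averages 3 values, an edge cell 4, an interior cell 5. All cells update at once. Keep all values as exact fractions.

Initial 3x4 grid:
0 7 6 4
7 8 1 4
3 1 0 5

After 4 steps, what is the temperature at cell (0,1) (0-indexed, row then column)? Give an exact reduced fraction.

Step 1: cell (0,1) = 21/4
Step 2: cell (0,1) = 1153/240
Step 3: cell (0,1) = 33181/7200
Step 4: cell (0,1) = 954997/216000
Full grid after step 4:
  146693/32400 954997/216000 913597/216000 65239/16200
  1822729/432000 733391/180000 683191/180000 1589729/432000
  62959/16200 788497/216000 245699/72000 35551/10800

Answer: 954997/216000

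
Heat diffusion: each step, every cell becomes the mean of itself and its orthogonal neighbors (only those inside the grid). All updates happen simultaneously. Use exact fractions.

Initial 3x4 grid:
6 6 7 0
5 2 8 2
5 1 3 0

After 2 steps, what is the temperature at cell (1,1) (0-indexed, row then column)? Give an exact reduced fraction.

Step 1: cell (1,1) = 22/5
Step 2: cell (1,1) = 213/50
Full grid after step 2:
  185/36 617/120 179/40 43/12
  547/120 213/50 391/100 347/120
  131/36 829/240 709/240 43/18

Answer: 213/50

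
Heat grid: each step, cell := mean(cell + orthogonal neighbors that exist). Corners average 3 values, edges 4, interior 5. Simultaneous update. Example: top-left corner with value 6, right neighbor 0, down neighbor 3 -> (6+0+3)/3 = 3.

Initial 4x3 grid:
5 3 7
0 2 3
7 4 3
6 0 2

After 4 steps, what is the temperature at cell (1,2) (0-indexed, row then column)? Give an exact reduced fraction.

Step 1: cell (1,2) = 15/4
Step 2: cell (1,2) = 809/240
Step 3: cell (1,2) = 24851/7200
Step 4: cell (1,2) = 723527/216000
Full grid after step 4:
  451277/129600 1001801/288000 461677/129600
  738277/216000 410959/120000 723527/216000
  747557/216000 97571/30000 678307/216000
  221411/64800 231229/72000 194311/64800

Answer: 723527/216000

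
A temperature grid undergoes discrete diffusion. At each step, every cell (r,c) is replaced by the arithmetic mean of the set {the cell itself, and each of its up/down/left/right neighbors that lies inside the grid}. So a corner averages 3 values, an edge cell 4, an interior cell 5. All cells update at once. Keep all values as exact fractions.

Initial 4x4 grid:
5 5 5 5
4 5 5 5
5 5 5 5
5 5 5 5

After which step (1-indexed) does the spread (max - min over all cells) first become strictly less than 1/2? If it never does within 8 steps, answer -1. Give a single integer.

Step 1: max=5, min=14/3, spread=1/3
  -> spread < 1/2 first at step 1
Step 2: max=5, min=569/120, spread=31/120
Step 3: max=5, min=5189/1080, spread=211/1080
Step 4: max=5, min=523157/108000, spread=16843/108000
Step 5: max=44921/9000, min=4721357/972000, spread=130111/972000
Step 6: max=2692841/540000, min=142157633/29160000, spread=3255781/29160000
Step 7: max=2688893/540000, min=4273646309/874800000, spread=82360351/874800000
Step 8: max=483493559/97200000, min=128468683109/26244000000, spread=2074577821/26244000000

Answer: 1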